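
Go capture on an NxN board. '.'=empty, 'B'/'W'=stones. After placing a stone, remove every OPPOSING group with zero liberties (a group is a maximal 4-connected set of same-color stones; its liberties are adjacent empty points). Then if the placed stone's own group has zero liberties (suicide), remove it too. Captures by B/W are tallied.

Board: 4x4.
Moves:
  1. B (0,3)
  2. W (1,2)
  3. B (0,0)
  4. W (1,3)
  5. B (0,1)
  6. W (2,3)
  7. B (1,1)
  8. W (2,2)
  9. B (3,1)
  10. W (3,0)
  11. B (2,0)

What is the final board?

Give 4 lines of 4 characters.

Answer: BB.B
.BWW
B.WW
.B..

Derivation:
Move 1: B@(0,3) -> caps B=0 W=0
Move 2: W@(1,2) -> caps B=0 W=0
Move 3: B@(0,0) -> caps B=0 W=0
Move 4: W@(1,3) -> caps B=0 W=0
Move 5: B@(0,1) -> caps B=0 W=0
Move 6: W@(2,3) -> caps B=0 W=0
Move 7: B@(1,1) -> caps B=0 W=0
Move 8: W@(2,2) -> caps B=0 W=0
Move 9: B@(3,1) -> caps B=0 W=0
Move 10: W@(3,0) -> caps B=0 W=0
Move 11: B@(2,0) -> caps B=1 W=0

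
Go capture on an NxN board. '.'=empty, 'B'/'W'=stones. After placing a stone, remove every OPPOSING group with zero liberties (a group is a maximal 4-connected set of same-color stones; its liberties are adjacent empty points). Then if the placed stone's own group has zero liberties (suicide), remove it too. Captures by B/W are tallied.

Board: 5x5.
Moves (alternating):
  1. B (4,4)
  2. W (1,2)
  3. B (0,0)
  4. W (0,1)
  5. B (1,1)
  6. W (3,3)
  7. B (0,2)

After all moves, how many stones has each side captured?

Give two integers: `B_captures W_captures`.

Answer: 1 0

Derivation:
Move 1: B@(4,4) -> caps B=0 W=0
Move 2: W@(1,2) -> caps B=0 W=0
Move 3: B@(0,0) -> caps B=0 W=0
Move 4: W@(0,1) -> caps B=0 W=0
Move 5: B@(1,1) -> caps B=0 W=0
Move 6: W@(3,3) -> caps B=0 W=0
Move 7: B@(0,2) -> caps B=1 W=0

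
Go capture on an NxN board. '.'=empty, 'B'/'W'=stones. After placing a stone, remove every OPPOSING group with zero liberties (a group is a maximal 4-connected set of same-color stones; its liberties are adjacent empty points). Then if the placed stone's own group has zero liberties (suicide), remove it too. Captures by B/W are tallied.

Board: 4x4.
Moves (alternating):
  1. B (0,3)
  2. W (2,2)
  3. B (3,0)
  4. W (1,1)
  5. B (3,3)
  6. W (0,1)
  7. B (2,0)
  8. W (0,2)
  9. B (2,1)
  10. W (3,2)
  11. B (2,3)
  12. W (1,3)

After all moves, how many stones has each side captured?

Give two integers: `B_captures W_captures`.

Move 1: B@(0,3) -> caps B=0 W=0
Move 2: W@(2,2) -> caps B=0 W=0
Move 3: B@(3,0) -> caps B=0 W=0
Move 4: W@(1,1) -> caps B=0 W=0
Move 5: B@(3,3) -> caps B=0 W=0
Move 6: W@(0,1) -> caps B=0 W=0
Move 7: B@(2,0) -> caps B=0 W=0
Move 8: W@(0,2) -> caps B=0 W=0
Move 9: B@(2,1) -> caps B=0 W=0
Move 10: W@(3,2) -> caps B=0 W=0
Move 11: B@(2,3) -> caps B=0 W=0
Move 12: W@(1,3) -> caps B=0 W=3

Answer: 0 3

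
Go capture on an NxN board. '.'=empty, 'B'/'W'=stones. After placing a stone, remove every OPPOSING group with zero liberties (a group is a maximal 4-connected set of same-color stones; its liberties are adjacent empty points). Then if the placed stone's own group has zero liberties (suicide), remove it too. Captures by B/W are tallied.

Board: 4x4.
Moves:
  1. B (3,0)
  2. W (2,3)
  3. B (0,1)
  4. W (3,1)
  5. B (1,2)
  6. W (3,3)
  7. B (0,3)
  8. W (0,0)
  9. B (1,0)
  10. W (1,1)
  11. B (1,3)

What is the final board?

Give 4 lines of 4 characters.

Move 1: B@(3,0) -> caps B=0 W=0
Move 2: W@(2,3) -> caps B=0 W=0
Move 3: B@(0,1) -> caps B=0 W=0
Move 4: W@(3,1) -> caps B=0 W=0
Move 5: B@(1,2) -> caps B=0 W=0
Move 6: W@(3,3) -> caps B=0 W=0
Move 7: B@(0,3) -> caps B=0 W=0
Move 8: W@(0,0) -> caps B=0 W=0
Move 9: B@(1,0) -> caps B=1 W=0
Move 10: W@(1,1) -> caps B=1 W=0
Move 11: B@(1,3) -> caps B=1 W=0

Answer: .B.B
BWBB
...W
BW.W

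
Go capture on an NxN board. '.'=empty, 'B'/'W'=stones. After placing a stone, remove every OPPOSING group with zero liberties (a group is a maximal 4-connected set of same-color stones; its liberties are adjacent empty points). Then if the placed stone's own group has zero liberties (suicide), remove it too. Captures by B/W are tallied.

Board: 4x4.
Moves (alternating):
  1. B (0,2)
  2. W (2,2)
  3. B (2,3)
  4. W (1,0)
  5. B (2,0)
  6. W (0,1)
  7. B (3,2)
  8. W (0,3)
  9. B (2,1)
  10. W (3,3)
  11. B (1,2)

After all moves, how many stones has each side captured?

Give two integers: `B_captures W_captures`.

Move 1: B@(0,2) -> caps B=0 W=0
Move 2: W@(2,2) -> caps B=0 W=0
Move 3: B@(2,3) -> caps B=0 W=0
Move 4: W@(1,0) -> caps B=0 W=0
Move 5: B@(2,0) -> caps B=0 W=0
Move 6: W@(0,1) -> caps B=0 W=0
Move 7: B@(3,2) -> caps B=0 W=0
Move 8: W@(0,3) -> caps B=0 W=0
Move 9: B@(2,1) -> caps B=0 W=0
Move 10: W@(3,3) -> caps B=0 W=0
Move 11: B@(1,2) -> caps B=1 W=0

Answer: 1 0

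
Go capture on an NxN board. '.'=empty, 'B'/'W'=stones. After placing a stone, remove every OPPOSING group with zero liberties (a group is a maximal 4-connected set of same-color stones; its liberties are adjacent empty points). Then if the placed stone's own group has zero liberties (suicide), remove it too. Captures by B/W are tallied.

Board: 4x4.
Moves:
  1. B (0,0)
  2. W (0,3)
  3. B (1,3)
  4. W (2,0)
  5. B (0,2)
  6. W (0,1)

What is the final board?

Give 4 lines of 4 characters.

Move 1: B@(0,0) -> caps B=0 W=0
Move 2: W@(0,3) -> caps B=0 W=0
Move 3: B@(1,3) -> caps B=0 W=0
Move 4: W@(2,0) -> caps B=0 W=0
Move 5: B@(0,2) -> caps B=1 W=0
Move 6: W@(0,1) -> caps B=1 W=0

Answer: BWB.
...B
W...
....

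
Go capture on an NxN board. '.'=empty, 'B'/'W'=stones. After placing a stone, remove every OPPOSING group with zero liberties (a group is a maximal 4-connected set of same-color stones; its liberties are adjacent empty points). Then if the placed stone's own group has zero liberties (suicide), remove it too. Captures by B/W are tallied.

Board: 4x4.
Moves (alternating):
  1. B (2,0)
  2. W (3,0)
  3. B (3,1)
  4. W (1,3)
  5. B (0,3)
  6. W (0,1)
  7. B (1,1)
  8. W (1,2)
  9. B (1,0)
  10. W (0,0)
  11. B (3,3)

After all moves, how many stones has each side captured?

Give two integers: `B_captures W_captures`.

Answer: 1 0

Derivation:
Move 1: B@(2,0) -> caps B=0 W=0
Move 2: W@(3,0) -> caps B=0 W=0
Move 3: B@(3,1) -> caps B=1 W=0
Move 4: W@(1,3) -> caps B=1 W=0
Move 5: B@(0,3) -> caps B=1 W=0
Move 6: W@(0,1) -> caps B=1 W=0
Move 7: B@(1,1) -> caps B=1 W=0
Move 8: W@(1,2) -> caps B=1 W=0
Move 9: B@(1,0) -> caps B=1 W=0
Move 10: W@(0,0) -> caps B=1 W=0
Move 11: B@(3,3) -> caps B=1 W=0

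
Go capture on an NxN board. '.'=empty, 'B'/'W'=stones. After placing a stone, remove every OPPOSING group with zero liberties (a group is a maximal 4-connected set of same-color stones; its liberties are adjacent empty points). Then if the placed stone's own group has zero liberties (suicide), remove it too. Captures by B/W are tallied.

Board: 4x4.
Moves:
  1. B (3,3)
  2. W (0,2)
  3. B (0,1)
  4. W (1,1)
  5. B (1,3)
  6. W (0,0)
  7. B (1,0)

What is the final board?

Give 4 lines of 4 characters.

Answer: W.W.
BW.B
....
...B

Derivation:
Move 1: B@(3,3) -> caps B=0 W=0
Move 2: W@(0,2) -> caps B=0 W=0
Move 3: B@(0,1) -> caps B=0 W=0
Move 4: W@(1,1) -> caps B=0 W=0
Move 5: B@(1,3) -> caps B=0 W=0
Move 6: W@(0,0) -> caps B=0 W=1
Move 7: B@(1,0) -> caps B=0 W=1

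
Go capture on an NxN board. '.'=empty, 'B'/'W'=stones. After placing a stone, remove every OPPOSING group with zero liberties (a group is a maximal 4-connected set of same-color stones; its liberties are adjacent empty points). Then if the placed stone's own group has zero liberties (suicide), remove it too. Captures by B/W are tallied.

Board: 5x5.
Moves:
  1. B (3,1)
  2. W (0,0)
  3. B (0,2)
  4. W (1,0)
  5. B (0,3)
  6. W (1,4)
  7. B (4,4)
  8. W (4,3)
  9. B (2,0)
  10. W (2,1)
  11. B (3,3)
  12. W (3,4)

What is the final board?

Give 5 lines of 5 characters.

Move 1: B@(3,1) -> caps B=0 W=0
Move 2: W@(0,0) -> caps B=0 W=0
Move 3: B@(0,2) -> caps B=0 W=0
Move 4: W@(1,0) -> caps B=0 W=0
Move 5: B@(0,3) -> caps B=0 W=0
Move 6: W@(1,4) -> caps B=0 W=0
Move 7: B@(4,4) -> caps B=0 W=0
Move 8: W@(4,3) -> caps B=0 W=0
Move 9: B@(2,0) -> caps B=0 W=0
Move 10: W@(2,1) -> caps B=0 W=0
Move 11: B@(3,3) -> caps B=0 W=0
Move 12: W@(3,4) -> caps B=0 W=1

Answer: W.BB.
W...W
BW...
.B.BW
...W.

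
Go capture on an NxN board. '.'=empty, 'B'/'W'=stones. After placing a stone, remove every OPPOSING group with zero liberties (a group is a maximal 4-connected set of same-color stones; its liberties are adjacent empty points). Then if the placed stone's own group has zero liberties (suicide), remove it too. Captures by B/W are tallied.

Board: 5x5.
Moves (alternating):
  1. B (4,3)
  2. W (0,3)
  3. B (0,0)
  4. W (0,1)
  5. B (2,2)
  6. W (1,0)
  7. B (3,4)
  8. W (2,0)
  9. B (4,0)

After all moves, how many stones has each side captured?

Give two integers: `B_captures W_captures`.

Answer: 0 1

Derivation:
Move 1: B@(4,3) -> caps B=0 W=0
Move 2: W@(0,3) -> caps B=0 W=0
Move 3: B@(0,0) -> caps B=0 W=0
Move 4: W@(0,1) -> caps B=0 W=0
Move 5: B@(2,2) -> caps B=0 W=0
Move 6: W@(1,0) -> caps B=0 W=1
Move 7: B@(3,4) -> caps B=0 W=1
Move 8: W@(2,0) -> caps B=0 W=1
Move 9: B@(4,0) -> caps B=0 W=1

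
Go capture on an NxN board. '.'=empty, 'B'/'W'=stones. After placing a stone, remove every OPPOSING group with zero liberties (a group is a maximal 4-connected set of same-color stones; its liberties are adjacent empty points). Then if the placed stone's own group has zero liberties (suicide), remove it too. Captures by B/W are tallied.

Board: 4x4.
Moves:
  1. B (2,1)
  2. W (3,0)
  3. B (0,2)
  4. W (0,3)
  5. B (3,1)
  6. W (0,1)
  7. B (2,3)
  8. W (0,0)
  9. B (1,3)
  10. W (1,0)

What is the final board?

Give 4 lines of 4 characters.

Move 1: B@(2,1) -> caps B=0 W=0
Move 2: W@(3,0) -> caps B=0 W=0
Move 3: B@(0,2) -> caps B=0 W=0
Move 4: W@(0,3) -> caps B=0 W=0
Move 5: B@(3,1) -> caps B=0 W=0
Move 6: W@(0,1) -> caps B=0 W=0
Move 7: B@(2,3) -> caps B=0 W=0
Move 8: W@(0,0) -> caps B=0 W=0
Move 9: B@(1,3) -> caps B=1 W=0
Move 10: W@(1,0) -> caps B=1 W=0

Answer: WWB.
W..B
.B.B
WB..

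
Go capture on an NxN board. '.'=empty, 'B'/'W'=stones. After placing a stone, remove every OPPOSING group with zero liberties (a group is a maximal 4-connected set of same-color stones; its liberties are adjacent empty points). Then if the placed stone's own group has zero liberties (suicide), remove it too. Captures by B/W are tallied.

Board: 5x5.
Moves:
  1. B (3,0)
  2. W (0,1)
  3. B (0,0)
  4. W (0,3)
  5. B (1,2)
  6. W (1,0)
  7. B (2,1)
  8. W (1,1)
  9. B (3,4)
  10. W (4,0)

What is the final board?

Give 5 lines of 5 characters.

Answer: .W.W.
WWB..
.B...
B...B
W....

Derivation:
Move 1: B@(3,0) -> caps B=0 W=0
Move 2: W@(0,1) -> caps B=0 W=0
Move 3: B@(0,0) -> caps B=0 W=0
Move 4: W@(0,3) -> caps B=0 W=0
Move 5: B@(1,2) -> caps B=0 W=0
Move 6: W@(1,0) -> caps B=0 W=1
Move 7: B@(2,1) -> caps B=0 W=1
Move 8: W@(1,1) -> caps B=0 W=1
Move 9: B@(3,4) -> caps B=0 W=1
Move 10: W@(4,0) -> caps B=0 W=1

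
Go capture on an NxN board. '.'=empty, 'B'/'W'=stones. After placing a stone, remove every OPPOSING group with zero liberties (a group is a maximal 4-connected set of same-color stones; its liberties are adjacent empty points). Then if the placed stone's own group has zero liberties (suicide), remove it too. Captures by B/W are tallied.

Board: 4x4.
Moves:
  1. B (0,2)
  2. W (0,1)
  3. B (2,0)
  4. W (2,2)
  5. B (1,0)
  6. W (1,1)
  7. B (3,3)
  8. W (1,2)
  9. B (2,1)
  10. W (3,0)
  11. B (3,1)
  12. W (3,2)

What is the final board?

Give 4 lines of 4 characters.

Move 1: B@(0,2) -> caps B=0 W=0
Move 2: W@(0,1) -> caps B=0 W=0
Move 3: B@(2,0) -> caps B=0 W=0
Move 4: W@(2,2) -> caps B=0 W=0
Move 5: B@(1,0) -> caps B=0 W=0
Move 6: W@(1,1) -> caps B=0 W=0
Move 7: B@(3,3) -> caps B=0 W=0
Move 8: W@(1,2) -> caps B=0 W=0
Move 9: B@(2,1) -> caps B=0 W=0
Move 10: W@(3,0) -> caps B=0 W=0
Move 11: B@(3,1) -> caps B=1 W=0
Move 12: W@(3,2) -> caps B=1 W=0

Answer: .WB.
BWW.
BBW.
.BWB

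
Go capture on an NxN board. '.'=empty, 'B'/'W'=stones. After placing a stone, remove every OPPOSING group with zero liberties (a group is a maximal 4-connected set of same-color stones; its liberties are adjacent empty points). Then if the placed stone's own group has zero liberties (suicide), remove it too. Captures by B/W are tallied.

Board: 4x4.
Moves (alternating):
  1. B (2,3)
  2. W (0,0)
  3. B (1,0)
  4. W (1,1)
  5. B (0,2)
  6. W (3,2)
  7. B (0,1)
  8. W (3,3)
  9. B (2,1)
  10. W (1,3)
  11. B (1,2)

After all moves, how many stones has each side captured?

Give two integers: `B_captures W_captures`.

Move 1: B@(2,3) -> caps B=0 W=0
Move 2: W@(0,0) -> caps B=0 W=0
Move 3: B@(1,0) -> caps B=0 W=0
Move 4: W@(1,1) -> caps B=0 W=0
Move 5: B@(0,2) -> caps B=0 W=0
Move 6: W@(3,2) -> caps B=0 W=0
Move 7: B@(0,1) -> caps B=1 W=0
Move 8: W@(3,3) -> caps B=1 W=0
Move 9: B@(2,1) -> caps B=1 W=0
Move 10: W@(1,3) -> caps B=1 W=0
Move 11: B@(1,2) -> caps B=2 W=0

Answer: 2 0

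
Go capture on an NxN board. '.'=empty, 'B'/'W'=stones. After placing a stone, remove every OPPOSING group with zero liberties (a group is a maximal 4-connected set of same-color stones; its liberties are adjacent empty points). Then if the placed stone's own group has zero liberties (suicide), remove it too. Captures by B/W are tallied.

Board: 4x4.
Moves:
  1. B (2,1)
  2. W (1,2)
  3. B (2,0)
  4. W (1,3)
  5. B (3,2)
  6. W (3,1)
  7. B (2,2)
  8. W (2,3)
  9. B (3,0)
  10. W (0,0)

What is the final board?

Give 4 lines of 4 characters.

Move 1: B@(2,1) -> caps B=0 W=0
Move 2: W@(1,2) -> caps B=0 W=0
Move 3: B@(2,0) -> caps B=0 W=0
Move 4: W@(1,3) -> caps B=0 W=0
Move 5: B@(3,2) -> caps B=0 W=0
Move 6: W@(3,1) -> caps B=0 W=0
Move 7: B@(2,2) -> caps B=0 W=0
Move 8: W@(2,3) -> caps B=0 W=0
Move 9: B@(3,0) -> caps B=1 W=0
Move 10: W@(0,0) -> caps B=1 W=0

Answer: W...
..WW
BBBW
B.B.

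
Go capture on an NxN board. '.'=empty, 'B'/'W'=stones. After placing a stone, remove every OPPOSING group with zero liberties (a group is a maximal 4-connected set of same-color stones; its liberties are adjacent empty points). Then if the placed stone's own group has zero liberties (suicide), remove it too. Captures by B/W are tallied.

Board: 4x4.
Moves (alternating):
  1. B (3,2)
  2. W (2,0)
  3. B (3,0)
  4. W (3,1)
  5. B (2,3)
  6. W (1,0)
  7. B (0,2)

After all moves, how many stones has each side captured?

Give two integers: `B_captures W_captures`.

Move 1: B@(3,2) -> caps B=0 W=0
Move 2: W@(2,0) -> caps B=0 W=0
Move 3: B@(3,0) -> caps B=0 W=0
Move 4: W@(3,1) -> caps B=0 W=1
Move 5: B@(2,3) -> caps B=0 W=1
Move 6: W@(1,0) -> caps B=0 W=1
Move 7: B@(0,2) -> caps B=0 W=1

Answer: 0 1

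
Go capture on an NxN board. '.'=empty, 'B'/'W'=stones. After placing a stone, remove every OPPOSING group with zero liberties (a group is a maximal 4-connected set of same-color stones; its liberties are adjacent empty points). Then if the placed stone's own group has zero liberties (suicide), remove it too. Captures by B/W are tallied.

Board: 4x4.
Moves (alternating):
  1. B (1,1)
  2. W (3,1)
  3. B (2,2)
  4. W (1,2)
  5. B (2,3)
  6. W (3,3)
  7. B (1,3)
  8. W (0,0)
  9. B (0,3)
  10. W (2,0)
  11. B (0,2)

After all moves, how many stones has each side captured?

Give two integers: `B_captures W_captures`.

Move 1: B@(1,1) -> caps B=0 W=0
Move 2: W@(3,1) -> caps B=0 W=0
Move 3: B@(2,2) -> caps B=0 W=0
Move 4: W@(1,2) -> caps B=0 W=0
Move 5: B@(2,3) -> caps B=0 W=0
Move 6: W@(3,3) -> caps B=0 W=0
Move 7: B@(1,3) -> caps B=0 W=0
Move 8: W@(0,0) -> caps B=0 W=0
Move 9: B@(0,3) -> caps B=0 W=0
Move 10: W@(2,0) -> caps B=0 W=0
Move 11: B@(0,2) -> caps B=1 W=0

Answer: 1 0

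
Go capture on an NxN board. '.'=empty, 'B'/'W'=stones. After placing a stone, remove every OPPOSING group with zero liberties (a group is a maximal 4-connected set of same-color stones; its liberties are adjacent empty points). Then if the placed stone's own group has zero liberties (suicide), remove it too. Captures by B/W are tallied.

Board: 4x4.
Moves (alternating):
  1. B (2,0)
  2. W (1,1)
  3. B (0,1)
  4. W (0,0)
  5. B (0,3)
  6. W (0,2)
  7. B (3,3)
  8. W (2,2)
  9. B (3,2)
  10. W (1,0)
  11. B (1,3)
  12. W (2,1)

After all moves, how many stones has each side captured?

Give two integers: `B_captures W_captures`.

Answer: 0 1

Derivation:
Move 1: B@(2,0) -> caps B=0 W=0
Move 2: W@(1,1) -> caps B=0 W=0
Move 3: B@(0,1) -> caps B=0 W=0
Move 4: W@(0,0) -> caps B=0 W=0
Move 5: B@(0,3) -> caps B=0 W=0
Move 6: W@(0,2) -> caps B=0 W=1
Move 7: B@(3,3) -> caps B=0 W=1
Move 8: W@(2,2) -> caps B=0 W=1
Move 9: B@(3,2) -> caps B=0 W=1
Move 10: W@(1,0) -> caps B=0 W=1
Move 11: B@(1,3) -> caps B=0 W=1
Move 12: W@(2,1) -> caps B=0 W=1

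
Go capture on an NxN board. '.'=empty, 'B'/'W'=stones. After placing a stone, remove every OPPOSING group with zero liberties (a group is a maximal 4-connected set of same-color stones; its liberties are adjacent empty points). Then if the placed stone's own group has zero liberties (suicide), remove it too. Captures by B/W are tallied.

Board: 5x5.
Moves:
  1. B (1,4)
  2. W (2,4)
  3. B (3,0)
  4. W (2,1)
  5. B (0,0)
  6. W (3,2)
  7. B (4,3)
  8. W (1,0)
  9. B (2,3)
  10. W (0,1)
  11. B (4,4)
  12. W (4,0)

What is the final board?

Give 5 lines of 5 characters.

Move 1: B@(1,4) -> caps B=0 W=0
Move 2: W@(2,4) -> caps B=0 W=0
Move 3: B@(3,0) -> caps B=0 W=0
Move 4: W@(2,1) -> caps B=0 W=0
Move 5: B@(0,0) -> caps B=0 W=0
Move 6: W@(3,2) -> caps B=0 W=0
Move 7: B@(4,3) -> caps B=0 W=0
Move 8: W@(1,0) -> caps B=0 W=0
Move 9: B@(2,3) -> caps B=0 W=0
Move 10: W@(0,1) -> caps B=0 W=1
Move 11: B@(4,4) -> caps B=0 W=1
Move 12: W@(4,0) -> caps B=0 W=1

Answer: .W...
W...B
.W.BW
B.W..
W..BB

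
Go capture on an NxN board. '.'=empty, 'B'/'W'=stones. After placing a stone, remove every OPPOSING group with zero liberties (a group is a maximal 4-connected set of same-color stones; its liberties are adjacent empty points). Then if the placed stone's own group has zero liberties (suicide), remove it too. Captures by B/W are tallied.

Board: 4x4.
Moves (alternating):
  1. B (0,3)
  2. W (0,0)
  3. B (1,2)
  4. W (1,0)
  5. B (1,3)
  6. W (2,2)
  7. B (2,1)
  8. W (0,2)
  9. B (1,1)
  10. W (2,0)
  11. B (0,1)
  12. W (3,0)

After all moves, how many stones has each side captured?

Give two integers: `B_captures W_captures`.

Answer: 1 0

Derivation:
Move 1: B@(0,3) -> caps B=0 W=0
Move 2: W@(0,0) -> caps B=0 W=0
Move 3: B@(1,2) -> caps B=0 W=0
Move 4: W@(1,0) -> caps B=0 W=0
Move 5: B@(1,3) -> caps B=0 W=0
Move 6: W@(2,2) -> caps B=0 W=0
Move 7: B@(2,1) -> caps B=0 W=0
Move 8: W@(0,2) -> caps B=0 W=0
Move 9: B@(1,1) -> caps B=0 W=0
Move 10: W@(2,0) -> caps B=0 W=0
Move 11: B@(0,1) -> caps B=1 W=0
Move 12: W@(3,0) -> caps B=1 W=0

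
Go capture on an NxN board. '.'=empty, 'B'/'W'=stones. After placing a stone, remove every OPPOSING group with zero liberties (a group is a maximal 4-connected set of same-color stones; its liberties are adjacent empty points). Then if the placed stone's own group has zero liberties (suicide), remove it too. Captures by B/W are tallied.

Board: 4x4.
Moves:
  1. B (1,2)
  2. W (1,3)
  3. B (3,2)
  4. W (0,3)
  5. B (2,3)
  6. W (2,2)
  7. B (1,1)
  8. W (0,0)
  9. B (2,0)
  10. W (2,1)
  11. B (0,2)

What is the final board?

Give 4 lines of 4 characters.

Answer: W.B.
.BB.
BWWB
..B.

Derivation:
Move 1: B@(1,2) -> caps B=0 W=0
Move 2: W@(1,3) -> caps B=0 W=0
Move 3: B@(3,2) -> caps B=0 W=0
Move 4: W@(0,3) -> caps B=0 W=0
Move 5: B@(2,3) -> caps B=0 W=0
Move 6: W@(2,2) -> caps B=0 W=0
Move 7: B@(1,1) -> caps B=0 W=0
Move 8: W@(0,0) -> caps B=0 W=0
Move 9: B@(2,0) -> caps B=0 W=0
Move 10: W@(2,1) -> caps B=0 W=0
Move 11: B@(0,2) -> caps B=2 W=0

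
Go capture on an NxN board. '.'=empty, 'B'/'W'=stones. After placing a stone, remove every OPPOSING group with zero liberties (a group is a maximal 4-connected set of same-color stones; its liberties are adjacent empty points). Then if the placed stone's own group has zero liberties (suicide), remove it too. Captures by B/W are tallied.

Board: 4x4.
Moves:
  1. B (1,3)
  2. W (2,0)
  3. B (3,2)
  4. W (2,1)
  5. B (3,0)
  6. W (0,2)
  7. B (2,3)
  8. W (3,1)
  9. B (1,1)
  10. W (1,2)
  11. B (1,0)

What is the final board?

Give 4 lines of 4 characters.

Answer: ..W.
BBWB
WW.B
.WB.

Derivation:
Move 1: B@(1,3) -> caps B=0 W=0
Move 2: W@(2,0) -> caps B=0 W=0
Move 3: B@(3,2) -> caps B=0 W=0
Move 4: W@(2,1) -> caps B=0 W=0
Move 5: B@(3,0) -> caps B=0 W=0
Move 6: W@(0,2) -> caps B=0 W=0
Move 7: B@(2,3) -> caps B=0 W=0
Move 8: W@(3,1) -> caps B=0 W=1
Move 9: B@(1,1) -> caps B=0 W=1
Move 10: W@(1,2) -> caps B=0 W=1
Move 11: B@(1,0) -> caps B=0 W=1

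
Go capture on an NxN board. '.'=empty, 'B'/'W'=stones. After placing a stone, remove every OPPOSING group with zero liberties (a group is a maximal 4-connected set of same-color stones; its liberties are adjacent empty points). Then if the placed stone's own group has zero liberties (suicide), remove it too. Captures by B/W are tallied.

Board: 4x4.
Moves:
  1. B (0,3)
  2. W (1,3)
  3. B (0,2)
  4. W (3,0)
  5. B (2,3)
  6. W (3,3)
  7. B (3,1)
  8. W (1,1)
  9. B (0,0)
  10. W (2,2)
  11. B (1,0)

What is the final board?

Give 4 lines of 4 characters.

Move 1: B@(0,3) -> caps B=0 W=0
Move 2: W@(1,3) -> caps B=0 W=0
Move 3: B@(0,2) -> caps B=0 W=0
Move 4: W@(3,0) -> caps B=0 W=0
Move 5: B@(2,3) -> caps B=0 W=0
Move 6: W@(3,3) -> caps B=0 W=0
Move 7: B@(3,1) -> caps B=0 W=0
Move 8: W@(1,1) -> caps B=0 W=0
Move 9: B@(0,0) -> caps B=0 W=0
Move 10: W@(2,2) -> caps B=0 W=1
Move 11: B@(1,0) -> caps B=0 W=1

Answer: B.BB
BW.W
..W.
WB.W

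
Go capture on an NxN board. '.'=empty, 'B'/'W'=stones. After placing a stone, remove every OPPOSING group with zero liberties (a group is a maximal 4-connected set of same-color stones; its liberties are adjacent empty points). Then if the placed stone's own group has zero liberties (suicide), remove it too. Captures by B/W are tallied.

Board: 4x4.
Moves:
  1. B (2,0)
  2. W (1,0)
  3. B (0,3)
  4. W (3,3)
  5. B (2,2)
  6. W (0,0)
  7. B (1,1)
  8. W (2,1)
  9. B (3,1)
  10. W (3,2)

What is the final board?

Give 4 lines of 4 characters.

Move 1: B@(2,0) -> caps B=0 W=0
Move 2: W@(1,0) -> caps B=0 W=0
Move 3: B@(0,3) -> caps B=0 W=0
Move 4: W@(3,3) -> caps B=0 W=0
Move 5: B@(2,2) -> caps B=0 W=0
Move 6: W@(0,0) -> caps B=0 W=0
Move 7: B@(1,1) -> caps B=0 W=0
Move 8: W@(2,1) -> caps B=0 W=0
Move 9: B@(3,1) -> caps B=1 W=0
Move 10: W@(3,2) -> caps B=1 W=0

Answer: W..B
WB..
B.B.
.BWW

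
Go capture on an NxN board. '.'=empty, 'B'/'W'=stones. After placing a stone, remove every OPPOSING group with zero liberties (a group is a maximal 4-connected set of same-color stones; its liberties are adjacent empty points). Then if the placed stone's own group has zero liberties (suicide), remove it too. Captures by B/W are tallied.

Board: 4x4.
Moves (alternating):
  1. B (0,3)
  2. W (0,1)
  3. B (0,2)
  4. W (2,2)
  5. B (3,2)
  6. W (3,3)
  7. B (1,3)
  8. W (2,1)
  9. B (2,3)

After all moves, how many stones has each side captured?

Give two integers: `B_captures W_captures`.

Answer: 1 0

Derivation:
Move 1: B@(0,3) -> caps B=0 W=0
Move 2: W@(0,1) -> caps B=0 W=0
Move 3: B@(0,2) -> caps B=0 W=0
Move 4: W@(2,2) -> caps B=0 W=0
Move 5: B@(3,2) -> caps B=0 W=0
Move 6: W@(3,3) -> caps B=0 W=0
Move 7: B@(1,3) -> caps B=0 W=0
Move 8: W@(2,1) -> caps B=0 W=0
Move 9: B@(2,3) -> caps B=1 W=0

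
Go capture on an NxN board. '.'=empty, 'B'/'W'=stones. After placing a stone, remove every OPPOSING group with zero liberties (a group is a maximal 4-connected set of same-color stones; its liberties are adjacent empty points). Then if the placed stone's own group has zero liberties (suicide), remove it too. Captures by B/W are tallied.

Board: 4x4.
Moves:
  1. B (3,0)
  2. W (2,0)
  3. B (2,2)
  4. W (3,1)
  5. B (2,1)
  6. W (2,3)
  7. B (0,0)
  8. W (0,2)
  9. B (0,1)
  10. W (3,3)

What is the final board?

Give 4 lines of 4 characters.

Answer: BBW.
....
WBBW
.W.W

Derivation:
Move 1: B@(3,0) -> caps B=0 W=0
Move 2: W@(2,0) -> caps B=0 W=0
Move 3: B@(2,2) -> caps B=0 W=0
Move 4: W@(3,1) -> caps B=0 W=1
Move 5: B@(2,1) -> caps B=0 W=1
Move 6: W@(2,3) -> caps B=0 W=1
Move 7: B@(0,0) -> caps B=0 W=1
Move 8: W@(0,2) -> caps B=0 W=1
Move 9: B@(0,1) -> caps B=0 W=1
Move 10: W@(3,3) -> caps B=0 W=1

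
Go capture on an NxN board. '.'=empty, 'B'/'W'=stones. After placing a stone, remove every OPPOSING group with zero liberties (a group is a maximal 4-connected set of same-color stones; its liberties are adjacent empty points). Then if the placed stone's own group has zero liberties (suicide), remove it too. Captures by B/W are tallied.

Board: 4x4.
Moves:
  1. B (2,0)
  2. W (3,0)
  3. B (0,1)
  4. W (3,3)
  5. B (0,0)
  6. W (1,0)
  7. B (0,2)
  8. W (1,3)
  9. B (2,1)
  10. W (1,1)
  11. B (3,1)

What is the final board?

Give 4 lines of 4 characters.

Answer: BBB.
WW.W
BB..
.B.W

Derivation:
Move 1: B@(2,0) -> caps B=0 W=0
Move 2: W@(3,0) -> caps B=0 W=0
Move 3: B@(0,1) -> caps B=0 W=0
Move 4: W@(3,3) -> caps B=0 W=0
Move 5: B@(0,0) -> caps B=0 W=0
Move 6: W@(1,0) -> caps B=0 W=0
Move 7: B@(0,2) -> caps B=0 W=0
Move 8: W@(1,3) -> caps B=0 W=0
Move 9: B@(2,1) -> caps B=0 W=0
Move 10: W@(1,1) -> caps B=0 W=0
Move 11: B@(3,1) -> caps B=1 W=0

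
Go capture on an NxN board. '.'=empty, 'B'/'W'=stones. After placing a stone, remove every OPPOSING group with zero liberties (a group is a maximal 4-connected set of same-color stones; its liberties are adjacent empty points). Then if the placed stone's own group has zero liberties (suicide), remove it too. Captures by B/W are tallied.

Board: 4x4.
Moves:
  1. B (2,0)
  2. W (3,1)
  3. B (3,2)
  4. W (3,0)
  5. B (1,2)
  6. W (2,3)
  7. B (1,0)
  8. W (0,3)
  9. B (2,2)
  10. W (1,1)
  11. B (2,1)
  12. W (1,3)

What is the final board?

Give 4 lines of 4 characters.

Move 1: B@(2,0) -> caps B=0 W=0
Move 2: W@(3,1) -> caps B=0 W=0
Move 3: B@(3,2) -> caps B=0 W=0
Move 4: W@(3,0) -> caps B=0 W=0
Move 5: B@(1,2) -> caps B=0 W=0
Move 6: W@(2,3) -> caps B=0 W=0
Move 7: B@(1,0) -> caps B=0 W=0
Move 8: W@(0,3) -> caps B=0 W=0
Move 9: B@(2,2) -> caps B=0 W=0
Move 10: W@(1,1) -> caps B=0 W=0
Move 11: B@(2,1) -> caps B=2 W=0
Move 12: W@(1,3) -> caps B=2 W=0

Answer: ...W
BWBW
BBBW
..B.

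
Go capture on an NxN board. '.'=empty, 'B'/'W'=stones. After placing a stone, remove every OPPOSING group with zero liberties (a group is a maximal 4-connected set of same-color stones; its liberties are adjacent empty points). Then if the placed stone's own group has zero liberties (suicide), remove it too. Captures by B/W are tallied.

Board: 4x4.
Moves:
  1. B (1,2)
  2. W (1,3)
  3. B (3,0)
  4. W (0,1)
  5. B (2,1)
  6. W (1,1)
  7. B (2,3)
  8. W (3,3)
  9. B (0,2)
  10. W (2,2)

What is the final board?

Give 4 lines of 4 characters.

Answer: .WB.
.WBW
.BW.
B..W

Derivation:
Move 1: B@(1,2) -> caps B=0 W=0
Move 2: W@(1,3) -> caps B=0 W=0
Move 3: B@(3,0) -> caps B=0 W=0
Move 4: W@(0,1) -> caps B=0 W=0
Move 5: B@(2,1) -> caps B=0 W=0
Move 6: W@(1,1) -> caps B=0 W=0
Move 7: B@(2,3) -> caps B=0 W=0
Move 8: W@(3,3) -> caps B=0 W=0
Move 9: B@(0,2) -> caps B=0 W=0
Move 10: W@(2,2) -> caps B=0 W=1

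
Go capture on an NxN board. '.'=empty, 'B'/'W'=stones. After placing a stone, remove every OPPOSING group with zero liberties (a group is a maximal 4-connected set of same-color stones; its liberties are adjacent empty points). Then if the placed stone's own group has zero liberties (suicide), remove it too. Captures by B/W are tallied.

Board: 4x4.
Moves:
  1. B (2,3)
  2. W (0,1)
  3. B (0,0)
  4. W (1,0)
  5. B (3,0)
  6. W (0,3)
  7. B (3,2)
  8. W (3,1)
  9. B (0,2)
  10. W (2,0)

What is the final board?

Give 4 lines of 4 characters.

Answer: .WBW
W...
W..B
.WB.

Derivation:
Move 1: B@(2,3) -> caps B=0 W=0
Move 2: W@(0,1) -> caps B=0 W=0
Move 3: B@(0,0) -> caps B=0 W=0
Move 4: W@(1,0) -> caps B=0 W=1
Move 5: B@(3,0) -> caps B=0 W=1
Move 6: W@(0,3) -> caps B=0 W=1
Move 7: B@(3,2) -> caps B=0 W=1
Move 8: W@(3,1) -> caps B=0 W=1
Move 9: B@(0,2) -> caps B=0 W=1
Move 10: W@(2,0) -> caps B=0 W=2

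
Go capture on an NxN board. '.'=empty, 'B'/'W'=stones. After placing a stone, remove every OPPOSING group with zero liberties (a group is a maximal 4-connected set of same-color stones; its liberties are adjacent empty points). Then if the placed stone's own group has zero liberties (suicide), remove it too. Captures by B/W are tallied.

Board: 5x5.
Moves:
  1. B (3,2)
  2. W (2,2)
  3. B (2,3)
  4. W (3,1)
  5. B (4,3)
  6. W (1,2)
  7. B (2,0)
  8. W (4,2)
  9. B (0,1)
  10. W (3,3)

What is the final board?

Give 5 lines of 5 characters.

Move 1: B@(3,2) -> caps B=0 W=0
Move 2: W@(2,2) -> caps B=0 W=0
Move 3: B@(2,3) -> caps B=0 W=0
Move 4: W@(3,1) -> caps B=0 W=0
Move 5: B@(4,3) -> caps B=0 W=0
Move 6: W@(1,2) -> caps B=0 W=0
Move 7: B@(2,0) -> caps B=0 W=0
Move 8: W@(4,2) -> caps B=0 W=0
Move 9: B@(0,1) -> caps B=0 W=0
Move 10: W@(3,3) -> caps B=0 W=1

Answer: .B...
..W..
B.WB.
.W.W.
..WB.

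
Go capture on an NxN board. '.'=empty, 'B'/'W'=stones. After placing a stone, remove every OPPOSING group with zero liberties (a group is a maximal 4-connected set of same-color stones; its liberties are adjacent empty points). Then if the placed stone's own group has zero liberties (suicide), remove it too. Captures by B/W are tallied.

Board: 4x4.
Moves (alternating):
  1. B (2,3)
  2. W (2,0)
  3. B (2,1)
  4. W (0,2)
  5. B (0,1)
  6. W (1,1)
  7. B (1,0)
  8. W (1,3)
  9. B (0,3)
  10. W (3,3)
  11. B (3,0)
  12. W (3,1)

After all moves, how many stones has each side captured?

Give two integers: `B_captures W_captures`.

Answer: 1 0

Derivation:
Move 1: B@(2,3) -> caps B=0 W=0
Move 2: W@(2,0) -> caps B=0 W=0
Move 3: B@(2,1) -> caps B=0 W=0
Move 4: W@(0,2) -> caps B=0 W=0
Move 5: B@(0,1) -> caps B=0 W=0
Move 6: W@(1,1) -> caps B=0 W=0
Move 7: B@(1,0) -> caps B=0 W=0
Move 8: W@(1,3) -> caps B=0 W=0
Move 9: B@(0,3) -> caps B=0 W=0
Move 10: W@(3,3) -> caps B=0 W=0
Move 11: B@(3,0) -> caps B=1 W=0
Move 12: W@(3,1) -> caps B=1 W=0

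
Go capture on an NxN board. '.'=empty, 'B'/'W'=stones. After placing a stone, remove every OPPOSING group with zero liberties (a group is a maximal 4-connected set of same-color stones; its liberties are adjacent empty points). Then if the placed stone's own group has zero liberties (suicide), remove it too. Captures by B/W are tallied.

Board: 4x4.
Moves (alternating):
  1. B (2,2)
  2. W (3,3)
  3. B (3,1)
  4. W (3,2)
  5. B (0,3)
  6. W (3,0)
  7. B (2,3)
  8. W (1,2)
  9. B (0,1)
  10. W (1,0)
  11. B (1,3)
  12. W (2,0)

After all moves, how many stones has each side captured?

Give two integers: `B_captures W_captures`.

Move 1: B@(2,2) -> caps B=0 W=0
Move 2: W@(3,3) -> caps B=0 W=0
Move 3: B@(3,1) -> caps B=0 W=0
Move 4: W@(3,2) -> caps B=0 W=0
Move 5: B@(0,3) -> caps B=0 W=0
Move 6: W@(3,0) -> caps B=0 W=0
Move 7: B@(2,3) -> caps B=2 W=0
Move 8: W@(1,2) -> caps B=2 W=0
Move 9: B@(0,1) -> caps B=2 W=0
Move 10: W@(1,0) -> caps B=2 W=0
Move 11: B@(1,3) -> caps B=2 W=0
Move 12: W@(2,0) -> caps B=2 W=0

Answer: 2 0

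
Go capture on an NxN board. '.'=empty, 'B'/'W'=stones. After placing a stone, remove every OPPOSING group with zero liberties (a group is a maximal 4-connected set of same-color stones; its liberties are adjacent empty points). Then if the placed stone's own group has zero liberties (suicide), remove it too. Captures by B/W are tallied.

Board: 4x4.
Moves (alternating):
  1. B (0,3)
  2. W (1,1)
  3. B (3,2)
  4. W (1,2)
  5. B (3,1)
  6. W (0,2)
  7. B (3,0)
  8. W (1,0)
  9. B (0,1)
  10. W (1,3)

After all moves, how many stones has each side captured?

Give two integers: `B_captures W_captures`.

Answer: 0 1

Derivation:
Move 1: B@(0,3) -> caps B=0 W=0
Move 2: W@(1,1) -> caps B=0 W=0
Move 3: B@(3,2) -> caps B=0 W=0
Move 4: W@(1,2) -> caps B=0 W=0
Move 5: B@(3,1) -> caps B=0 W=0
Move 6: W@(0,2) -> caps B=0 W=0
Move 7: B@(3,0) -> caps B=0 W=0
Move 8: W@(1,0) -> caps B=0 W=0
Move 9: B@(0,1) -> caps B=0 W=0
Move 10: W@(1,3) -> caps B=0 W=1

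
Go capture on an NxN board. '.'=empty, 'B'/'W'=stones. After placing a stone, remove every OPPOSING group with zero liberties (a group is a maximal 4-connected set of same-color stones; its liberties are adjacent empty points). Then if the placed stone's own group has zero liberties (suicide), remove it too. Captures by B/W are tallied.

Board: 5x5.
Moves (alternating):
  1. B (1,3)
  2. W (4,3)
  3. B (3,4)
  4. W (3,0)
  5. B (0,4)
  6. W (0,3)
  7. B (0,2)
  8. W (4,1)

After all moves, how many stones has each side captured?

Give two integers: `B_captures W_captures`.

Move 1: B@(1,3) -> caps B=0 W=0
Move 2: W@(4,3) -> caps B=0 W=0
Move 3: B@(3,4) -> caps B=0 W=0
Move 4: W@(3,0) -> caps B=0 W=0
Move 5: B@(0,4) -> caps B=0 W=0
Move 6: W@(0,3) -> caps B=0 W=0
Move 7: B@(0,2) -> caps B=1 W=0
Move 8: W@(4,1) -> caps B=1 W=0

Answer: 1 0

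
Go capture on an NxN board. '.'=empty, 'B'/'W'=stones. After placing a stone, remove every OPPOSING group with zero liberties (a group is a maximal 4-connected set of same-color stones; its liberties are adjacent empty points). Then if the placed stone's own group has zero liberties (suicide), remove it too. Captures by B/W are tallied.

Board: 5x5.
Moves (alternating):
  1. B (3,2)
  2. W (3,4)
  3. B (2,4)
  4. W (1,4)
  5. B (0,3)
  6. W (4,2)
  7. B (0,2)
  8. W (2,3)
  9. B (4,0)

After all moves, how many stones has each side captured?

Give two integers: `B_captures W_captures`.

Answer: 0 1

Derivation:
Move 1: B@(3,2) -> caps B=0 W=0
Move 2: W@(3,4) -> caps B=0 W=0
Move 3: B@(2,4) -> caps B=0 W=0
Move 4: W@(1,4) -> caps B=0 W=0
Move 5: B@(0,3) -> caps B=0 W=0
Move 6: W@(4,2) -> caps B=0 W=0
Move 7: B@(0,2) -> caps B=0 W=0
Move 8: W@(2,3) -> caps B=0 W=1
Move 9: B@(4,0) -> caps B=0 W=1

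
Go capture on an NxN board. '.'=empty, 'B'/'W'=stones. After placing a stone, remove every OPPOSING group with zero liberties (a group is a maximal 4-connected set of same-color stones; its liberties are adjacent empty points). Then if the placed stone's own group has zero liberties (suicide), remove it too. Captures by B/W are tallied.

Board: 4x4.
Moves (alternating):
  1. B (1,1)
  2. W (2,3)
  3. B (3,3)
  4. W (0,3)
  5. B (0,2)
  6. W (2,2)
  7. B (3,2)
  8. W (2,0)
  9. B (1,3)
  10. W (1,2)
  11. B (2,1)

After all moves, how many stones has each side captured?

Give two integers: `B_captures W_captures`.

Answer: 4 0

Derivation:
Move 1: B@(1,1) -> caps B=0 W=0
Move 2: W@(2,3) -> caps B=0 W=0
Move 3: B@(3,3) -> caps B=0 W=0
Move 4: W@(0,3) -> caps B=0 W=0
Move 5: B@(0,2) -> caps B=0 W=0
Move 6: W@(2,2) -> caps B=0 W=0
Move 7: B@(3,2) -> caps B=0 W=0
Move 8: W@(2,0) -> caps B=0 W=0
Move 9: B@(1,3) -> caps B=1 W=0
Move 10: W@(1,2) -> caps B=1 W=0
Move 11: B@(2,1) -> caps B=4 W=0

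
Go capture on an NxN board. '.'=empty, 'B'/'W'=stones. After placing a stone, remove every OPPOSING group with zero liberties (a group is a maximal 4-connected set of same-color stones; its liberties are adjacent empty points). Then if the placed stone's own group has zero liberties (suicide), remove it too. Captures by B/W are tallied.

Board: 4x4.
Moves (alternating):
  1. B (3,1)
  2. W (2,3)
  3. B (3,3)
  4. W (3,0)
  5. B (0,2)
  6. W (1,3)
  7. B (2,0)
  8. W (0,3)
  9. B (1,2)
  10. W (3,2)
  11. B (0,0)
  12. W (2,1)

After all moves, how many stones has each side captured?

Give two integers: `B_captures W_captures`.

Move 1: B@(3,1) -> caps B=0 W=0
Move 2: W@(2,3) -> caps B=0 W=0
Move 3: B@(3,3) -> caps B=0 W=0
Move 4: W@(3,0) -> caps B=0 W=0
Move 5: B@(0,2) -> caps B=0 W=0
Move 6: W@(1,3) -> caps B=0 W=0
Move 7: B@(2,0) -> caps B=1 W=0
Move 8: W@(0,3) -> caps B=1 W=0
Move 9: B@(1,2) -> caps B=1 W=0
Move 10: W@(3,2) -> caps B=1 W=1
Move 11: B@(0,0) -> caps B=1 W=1
Move 12: W@(2,1) -> caps B=1 W=1

Answer: 1 1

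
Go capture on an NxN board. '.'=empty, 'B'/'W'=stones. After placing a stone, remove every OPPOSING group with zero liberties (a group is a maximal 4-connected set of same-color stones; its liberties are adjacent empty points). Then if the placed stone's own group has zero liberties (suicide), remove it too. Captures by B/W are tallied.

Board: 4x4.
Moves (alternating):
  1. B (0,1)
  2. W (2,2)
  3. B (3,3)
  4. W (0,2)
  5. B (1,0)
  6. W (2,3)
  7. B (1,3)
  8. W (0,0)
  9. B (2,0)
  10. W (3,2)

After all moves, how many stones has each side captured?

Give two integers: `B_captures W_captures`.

Move 1: B@(0,1) -> caps B=0 W=0
Move 2: W@(2,2) -> caps B=0 W=0
Move 3: B@(3,3) -> caps B=0 W=0
Move 4: W@(0,2) -> caps B=0 W=0
Move 5: B@(1,0) -> caps B=0 W=0
Move 6: W@(2,3) -> caps B=0 W=0
Move 7: B@(1,3) -> caps B=0 W=0
Move 8: W@(0,0) -> caps B=0 W=0
Move 9: B@(2,0) -> caps B=0 W=0
Move 10: W@(3,2) -> caps B=0 W=1

Answer: 0 1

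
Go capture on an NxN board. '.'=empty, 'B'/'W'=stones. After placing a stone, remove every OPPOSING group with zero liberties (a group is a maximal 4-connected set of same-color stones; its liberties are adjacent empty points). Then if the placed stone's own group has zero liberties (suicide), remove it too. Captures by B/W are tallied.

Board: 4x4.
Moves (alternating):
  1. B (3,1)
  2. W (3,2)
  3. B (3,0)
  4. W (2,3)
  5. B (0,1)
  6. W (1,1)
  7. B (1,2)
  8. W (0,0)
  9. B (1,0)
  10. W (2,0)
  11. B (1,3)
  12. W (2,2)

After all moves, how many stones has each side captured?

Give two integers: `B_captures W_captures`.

Move 1: B@(3,1) -> caps B=0 W=0
Move 2: W@(3,2) -> caps B=0 W=0
Move 3: B@(3,0) -> caps B=0 W=0
Move 4: W@(2,3) -> caps B=0 W=0
Move 5: B@(0,1) -> caps B=0 W=0
Move 6: W@(1,1) -> caps B=0 W=0
Move 7: B@(1,2) -> caps B=0 W=0
Move 8: W@(0,0) -> caps B=0 W=0
Move 9: B@(1,0) -> caps B=1 W=0
Move 10: W@(2,0) -> caps B=1 W=0
Move 11: B@(1,3) -> caps B=1 W=0
Move 12: W@(2,2) -> caps B=1 W=0

Answer: 1 0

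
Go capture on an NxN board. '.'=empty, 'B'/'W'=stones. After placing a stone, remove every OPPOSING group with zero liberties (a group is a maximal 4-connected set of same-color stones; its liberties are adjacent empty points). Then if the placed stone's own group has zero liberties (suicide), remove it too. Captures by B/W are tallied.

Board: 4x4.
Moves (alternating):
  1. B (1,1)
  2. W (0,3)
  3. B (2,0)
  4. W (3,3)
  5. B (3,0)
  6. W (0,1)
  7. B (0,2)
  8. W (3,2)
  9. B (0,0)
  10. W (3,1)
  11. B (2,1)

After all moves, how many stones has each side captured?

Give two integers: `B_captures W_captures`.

Move 1: B@(1,1) -> caps B=0 W=0
Move 2: W@(0,3) -> caps B=0 W=0
Move 3: B@(2,0) -> caps B=0 W=0
Move 4: W@(3,3) -> caps B=0 W=0
Move 5: B@(3,0) -> caps B=0 W=0
Move 6: W@(0,1) -> caps B=0 W=0
Move 7: B@(0,2) -> caps B=0 W=0
Move 8: W@(3,2) -> caps B=0 W=0
Move 9: B@(0,0) -> caps B=1 W=0
Move 10: W@(3,1) -> caps B=1 W=0
Move 11: B@(2,1) -> caps B=1 W=0

Answer: 1 0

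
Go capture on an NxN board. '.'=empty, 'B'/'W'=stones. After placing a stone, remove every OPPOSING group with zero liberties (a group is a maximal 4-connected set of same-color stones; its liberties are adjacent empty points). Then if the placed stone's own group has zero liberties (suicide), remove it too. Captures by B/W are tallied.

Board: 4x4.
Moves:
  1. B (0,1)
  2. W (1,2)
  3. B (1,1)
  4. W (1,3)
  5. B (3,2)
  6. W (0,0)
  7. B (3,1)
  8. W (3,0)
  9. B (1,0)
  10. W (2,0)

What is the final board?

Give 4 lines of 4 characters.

Move 1: B@(0,1) -> caps B=0 W=0
Move 2: W@(1,2) -> caps B=0 W=0
Move 3: B@(1,1) -> caps B=0 W=0
Move 4: W@(1,3) -> caps B=0 W=0
Move 5: B@(3,2) -> caps B=0 W=0
Move 6: W@(0,0) -> caps B=0 W=0
Move 7: B@(3,1) -> caps B=0 W=0
Move 8: W@(3,0) -> caps B=0 W=0
Move 9: B@(1,0) -> caps B=1 W=0
Move 10: W@(2,0) -> caps B=1 W=0

Answer: .B..
BBWW
W...
WBB.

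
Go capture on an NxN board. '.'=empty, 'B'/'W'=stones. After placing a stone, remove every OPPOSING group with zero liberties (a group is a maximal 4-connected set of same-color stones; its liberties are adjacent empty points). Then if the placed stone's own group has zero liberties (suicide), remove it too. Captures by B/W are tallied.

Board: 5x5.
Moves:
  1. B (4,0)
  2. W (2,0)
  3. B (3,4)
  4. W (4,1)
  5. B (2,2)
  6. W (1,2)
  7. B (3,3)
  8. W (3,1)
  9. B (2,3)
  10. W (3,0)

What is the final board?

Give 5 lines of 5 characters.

Move 1: B@(4,0) -> caps B=0 W=0
Move 2: W@(2,0) -> caps B=0 W=0
Move 3: B@(3,4) -> caps B=0 W=0
Move 4: W@(4,1) -> caps B=0 W=0
Move 5: B@(2,2) -> caps B=0 W=0
Move 6: W@(1,2) -> caps B=0 W=0
Move 7: B@(3,3) -> caps B=0 W=0
Move 8: W@(3,1) -> caps B=0 W=0
Move 9: B@(2,3) -> caps B=0 W=0
Move 10: W@(3,0) -> caps B=0 W=1

Answer: .....
..W..
W.BB.
WW.BB
.W...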